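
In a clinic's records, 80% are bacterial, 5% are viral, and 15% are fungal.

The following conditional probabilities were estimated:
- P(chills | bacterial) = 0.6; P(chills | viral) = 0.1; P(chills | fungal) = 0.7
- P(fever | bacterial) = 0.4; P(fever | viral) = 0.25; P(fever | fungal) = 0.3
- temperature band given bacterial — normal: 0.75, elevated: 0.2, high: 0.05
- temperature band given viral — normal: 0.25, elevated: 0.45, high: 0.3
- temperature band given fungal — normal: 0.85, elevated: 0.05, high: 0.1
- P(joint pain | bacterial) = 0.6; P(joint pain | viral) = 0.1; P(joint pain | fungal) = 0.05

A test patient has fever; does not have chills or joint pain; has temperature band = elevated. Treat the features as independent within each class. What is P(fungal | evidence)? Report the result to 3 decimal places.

0.042

bacterial: 0.8 × (1−0.6) × 0.4 × 0.2 × (1−0.6) = 0.01024
viral: 0.05 × (1−0.1) × 0.25 × 0.45 × (1−0.1) = 0.00455625
fungal: 0.15 × (1−0.7) × 0.3 × 0.05 × (1−0.05) = 0.00064125
P(fungal | x) = 0.00064125 / 0.0154375 ≈ 0.042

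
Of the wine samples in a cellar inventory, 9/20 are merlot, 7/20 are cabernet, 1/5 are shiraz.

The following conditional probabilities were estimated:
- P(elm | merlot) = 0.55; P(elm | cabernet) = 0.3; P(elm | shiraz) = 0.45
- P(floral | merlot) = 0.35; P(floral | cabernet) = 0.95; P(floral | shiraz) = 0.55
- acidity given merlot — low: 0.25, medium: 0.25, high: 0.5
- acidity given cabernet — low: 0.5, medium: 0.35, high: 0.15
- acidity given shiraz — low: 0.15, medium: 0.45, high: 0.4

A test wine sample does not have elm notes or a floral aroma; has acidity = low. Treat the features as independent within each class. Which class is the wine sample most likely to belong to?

merlot

merlot: 0.45 × (1−0.55) × (1−0.35) × 0.25 = 0.03290625
cabernet: 0.35 × (1−0.3) × (1−0.95) × 0.5 = 0.006125
shiraz: 0.2 × (1−0.45) × (1−0.55) × 0.15 = 0.007425
Highest score → merlot.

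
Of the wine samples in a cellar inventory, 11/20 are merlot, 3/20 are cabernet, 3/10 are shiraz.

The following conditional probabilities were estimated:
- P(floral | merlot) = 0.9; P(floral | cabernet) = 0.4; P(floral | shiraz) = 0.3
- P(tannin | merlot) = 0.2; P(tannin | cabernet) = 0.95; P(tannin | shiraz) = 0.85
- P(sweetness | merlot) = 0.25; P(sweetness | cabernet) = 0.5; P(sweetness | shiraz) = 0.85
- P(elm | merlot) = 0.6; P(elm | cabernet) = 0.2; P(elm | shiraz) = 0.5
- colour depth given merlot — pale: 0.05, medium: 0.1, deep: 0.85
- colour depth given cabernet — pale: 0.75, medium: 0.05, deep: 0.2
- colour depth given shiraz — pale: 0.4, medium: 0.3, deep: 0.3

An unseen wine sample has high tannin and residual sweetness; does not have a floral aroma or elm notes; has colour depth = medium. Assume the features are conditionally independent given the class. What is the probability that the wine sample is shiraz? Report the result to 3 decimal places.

merlot: 0.55 × (1−0.9) × 0.2 × 0.25 × (1−0.6) × 0.1 = 0.00011
cabernet: 0.15 × (1−0.4) × 0.95 × 0.5 × (1−0.2) × 0.05 = 0.00171
shiraz: 0.3 × (1−0.3) × 0.85 × 0.85 × (1−0.5) × 0.3 = 0.02275875
P(shiraz | x) = 0.02275875 / 0.02457875 ≈ 0.926

0.926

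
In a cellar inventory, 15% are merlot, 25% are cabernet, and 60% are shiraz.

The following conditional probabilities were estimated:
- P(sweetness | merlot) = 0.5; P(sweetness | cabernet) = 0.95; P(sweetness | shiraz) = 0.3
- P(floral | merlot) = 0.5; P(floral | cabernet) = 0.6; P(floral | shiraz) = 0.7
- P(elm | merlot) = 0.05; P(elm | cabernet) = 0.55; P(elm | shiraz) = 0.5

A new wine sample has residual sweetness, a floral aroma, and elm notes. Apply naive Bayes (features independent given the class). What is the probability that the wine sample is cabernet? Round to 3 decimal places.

0.547

merlot: 0.15 × 0.5 × 0.5 × 0.05 = 0.001875
cabernet: 0.25 × 0.95 × 0.6 × 0.55 = 0.078375
shiraz: 0.6 × 0.3 × 0.7 × 0.5 = 0.063
P(cabernet | x) = 0.078375 / 0.14325 ≈ 0.547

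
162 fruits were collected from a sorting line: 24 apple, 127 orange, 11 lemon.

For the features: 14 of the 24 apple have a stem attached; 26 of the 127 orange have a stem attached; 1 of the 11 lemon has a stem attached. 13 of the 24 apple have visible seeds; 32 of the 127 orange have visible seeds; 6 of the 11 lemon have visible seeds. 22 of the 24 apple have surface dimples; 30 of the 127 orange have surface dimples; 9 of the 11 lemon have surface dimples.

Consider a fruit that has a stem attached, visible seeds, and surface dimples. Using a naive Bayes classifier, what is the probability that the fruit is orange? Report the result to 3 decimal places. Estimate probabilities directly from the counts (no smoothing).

apple: (24/162) × (14/24) × (13/24) × (22/24) ≈ 0.0429098
orange: (127/162) × (26/127) × (32/127) × (30/127) ≈ 0.00955261
lemon: (11/162) × (1/11) × (6/11) × (9/11) ≈ 0.00275482
P(orange | x) = 0.00955261 / 0.05521723 ≈ 0.173

0.173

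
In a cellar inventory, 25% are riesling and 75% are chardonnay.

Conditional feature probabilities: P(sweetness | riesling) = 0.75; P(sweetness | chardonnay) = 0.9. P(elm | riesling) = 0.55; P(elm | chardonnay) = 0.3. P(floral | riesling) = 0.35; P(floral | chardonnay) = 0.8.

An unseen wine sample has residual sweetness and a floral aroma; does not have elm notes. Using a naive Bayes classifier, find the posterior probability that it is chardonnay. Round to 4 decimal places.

riesling: 0.25 × 0.75 × (1−0.55) × 0.35 = 0.02953125
chardonnay: 0.75 × 0.9 × (1−0.3) × 0.8 = 0.378
P(chardonnay | x) = 0.378 / 0.40753125 ≈ 0.9275

0.9275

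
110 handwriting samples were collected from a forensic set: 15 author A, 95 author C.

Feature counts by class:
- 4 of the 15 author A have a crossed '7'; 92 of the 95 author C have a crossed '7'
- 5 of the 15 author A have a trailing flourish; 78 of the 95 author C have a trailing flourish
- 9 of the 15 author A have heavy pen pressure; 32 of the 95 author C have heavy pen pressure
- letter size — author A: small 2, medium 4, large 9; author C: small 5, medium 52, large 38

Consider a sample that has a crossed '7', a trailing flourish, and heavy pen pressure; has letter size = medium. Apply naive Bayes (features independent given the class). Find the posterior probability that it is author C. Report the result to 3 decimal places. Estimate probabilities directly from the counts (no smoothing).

0.985

author A: (15/110) × (4/15) × (5/15) × (9/15) × (4/15) ≈ 0.00193939
author C: (95/110) × (92/95) × (78/95) × (32/95) × (52/95) ≈ 0.126611
P(author C | x) = 0.126611 / 0.12855039 ≈ 0.985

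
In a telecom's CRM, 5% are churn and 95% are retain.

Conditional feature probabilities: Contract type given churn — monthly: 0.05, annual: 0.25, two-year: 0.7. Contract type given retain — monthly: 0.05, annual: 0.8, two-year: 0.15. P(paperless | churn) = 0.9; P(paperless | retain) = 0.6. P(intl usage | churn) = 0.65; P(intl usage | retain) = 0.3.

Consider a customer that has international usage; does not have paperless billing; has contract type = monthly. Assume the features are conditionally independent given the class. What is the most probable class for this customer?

retain

churn: 0.05 × 0.05 × (1−0.9) × 0.65 = 0.0001625
retain: 0.95 × 0.05 × (1−0.6) × 0.3 = 0.0057
Highest score → retain.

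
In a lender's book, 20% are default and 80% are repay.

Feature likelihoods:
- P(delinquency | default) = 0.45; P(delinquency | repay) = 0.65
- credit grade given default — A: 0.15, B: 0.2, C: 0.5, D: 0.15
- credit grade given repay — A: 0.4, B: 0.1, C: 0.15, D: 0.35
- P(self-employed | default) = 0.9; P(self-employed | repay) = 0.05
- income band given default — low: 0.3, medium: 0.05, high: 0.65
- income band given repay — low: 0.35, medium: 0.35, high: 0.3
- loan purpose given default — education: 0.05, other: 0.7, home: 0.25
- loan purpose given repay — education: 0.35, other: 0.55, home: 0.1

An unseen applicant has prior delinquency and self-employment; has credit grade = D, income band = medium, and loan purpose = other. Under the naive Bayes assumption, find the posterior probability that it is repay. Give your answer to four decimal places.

0.8047

default: 0.2 × 0.45 × 0.15 × 0.9 × 0.05 × 0.7 = 0.00042525
repay: 0.8 × 0.65 × 0.35 × 0.05 × 0.35 × 0.55 = 0.00175175
P(repay | x) = 0.00175175 / 0.002177 ≈ 0.8047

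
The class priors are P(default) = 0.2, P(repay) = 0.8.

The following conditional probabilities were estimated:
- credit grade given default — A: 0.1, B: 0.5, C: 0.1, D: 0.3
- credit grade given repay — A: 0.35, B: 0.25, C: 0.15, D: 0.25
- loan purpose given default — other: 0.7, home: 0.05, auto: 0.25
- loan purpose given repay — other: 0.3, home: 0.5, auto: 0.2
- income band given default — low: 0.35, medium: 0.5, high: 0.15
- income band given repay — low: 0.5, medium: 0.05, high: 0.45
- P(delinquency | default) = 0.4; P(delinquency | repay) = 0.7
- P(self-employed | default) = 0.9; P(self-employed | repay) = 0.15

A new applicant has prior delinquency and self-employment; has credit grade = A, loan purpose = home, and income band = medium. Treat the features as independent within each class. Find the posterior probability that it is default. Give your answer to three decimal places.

0.197

default: 0.2 × 0.1 × 0.05 × 0.5 × 0.4 × 0.9 = 0.00018
repay: 0.8 × 0.35 × 0.5 × 0.05 × 0.7 × 0.15 = 0.000735
P(default | x) = 0.00018 / 0.000915 ≈ 0.197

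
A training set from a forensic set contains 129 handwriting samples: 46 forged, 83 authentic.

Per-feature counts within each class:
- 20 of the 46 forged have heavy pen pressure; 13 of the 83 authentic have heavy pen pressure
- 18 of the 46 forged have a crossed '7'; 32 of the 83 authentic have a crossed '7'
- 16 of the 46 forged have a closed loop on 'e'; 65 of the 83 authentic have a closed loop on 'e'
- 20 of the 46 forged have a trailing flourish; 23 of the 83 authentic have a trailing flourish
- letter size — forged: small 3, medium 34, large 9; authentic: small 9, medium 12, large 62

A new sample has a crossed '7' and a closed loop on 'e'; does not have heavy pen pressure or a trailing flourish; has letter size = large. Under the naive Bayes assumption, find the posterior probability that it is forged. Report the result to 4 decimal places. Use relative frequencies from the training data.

0.0332

forged: (46/129) × (26/46) × (18/46) × (16/46) × (26/46) × (9/46) ≈ 0.00303362
authentic: (83/129) × (70/83) × (32/83) × (65/83) × (60/83) × (62/83) ≈ 0.0884713
P(forged | x) = 0.00303362 / 0.09150492 ≈ 0.0332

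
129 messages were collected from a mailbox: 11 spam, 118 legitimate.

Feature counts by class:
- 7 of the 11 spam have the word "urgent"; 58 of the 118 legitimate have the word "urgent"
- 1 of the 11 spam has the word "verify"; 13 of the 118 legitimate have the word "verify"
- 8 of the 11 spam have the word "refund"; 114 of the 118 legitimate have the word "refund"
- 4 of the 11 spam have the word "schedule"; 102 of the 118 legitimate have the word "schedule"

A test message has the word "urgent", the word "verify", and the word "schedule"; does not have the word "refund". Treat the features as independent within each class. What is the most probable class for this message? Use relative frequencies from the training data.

legitimate

spam: (11/129) × (7/11) × (1/11) × (3/11) × (4/11) ≈ 0.000489228
legitimate: (118/129) × (58/118) × (13/118) × (4/118) × (102/118) ≈ 0.00145143
Highest score → legitimate.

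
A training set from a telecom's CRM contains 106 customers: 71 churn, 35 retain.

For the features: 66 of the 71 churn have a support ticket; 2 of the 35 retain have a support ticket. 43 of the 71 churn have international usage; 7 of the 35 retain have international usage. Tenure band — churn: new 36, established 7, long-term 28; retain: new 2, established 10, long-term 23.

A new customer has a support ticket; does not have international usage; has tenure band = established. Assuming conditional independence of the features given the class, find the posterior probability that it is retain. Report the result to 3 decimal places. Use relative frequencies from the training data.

churn: (71/106) × (66/71) × (28/71) × (7/71) ≈ 0.024209
retain: (35/106) × (2/35) × (28/35) × (10/35) ≈ 0.00431267
P(retain | x) = 0.00431267 / 0.02852167 ≈ 0.151

0.151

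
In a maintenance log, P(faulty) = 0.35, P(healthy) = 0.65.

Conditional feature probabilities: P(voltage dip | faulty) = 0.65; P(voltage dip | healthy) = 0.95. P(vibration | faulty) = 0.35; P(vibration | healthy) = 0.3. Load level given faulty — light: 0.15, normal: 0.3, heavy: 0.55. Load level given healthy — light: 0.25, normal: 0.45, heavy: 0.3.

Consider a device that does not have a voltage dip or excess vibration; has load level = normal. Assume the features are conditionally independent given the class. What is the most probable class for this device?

faulty

faulty: 0.35 × (1−0.65) × (1−0.35) × 0.3 = 0.0238875
healthy: 0.65 × (1−0.95) × (1−0.3) × 0.45 = 0.0102375
Highest score → faulty.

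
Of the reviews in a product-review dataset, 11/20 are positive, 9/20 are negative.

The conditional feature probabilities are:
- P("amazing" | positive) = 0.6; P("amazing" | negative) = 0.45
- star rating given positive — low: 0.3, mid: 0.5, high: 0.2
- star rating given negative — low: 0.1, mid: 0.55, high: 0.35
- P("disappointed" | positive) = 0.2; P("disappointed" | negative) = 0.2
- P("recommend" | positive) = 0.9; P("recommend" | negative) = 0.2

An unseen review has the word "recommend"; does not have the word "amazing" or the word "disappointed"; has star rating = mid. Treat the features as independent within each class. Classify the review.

positive: 0.55 × (1−0.6) × 0.5 × (1−0.2) × 0.9 = 0.0792
negative: 0.45 × (1−0.45) × 0.55 × (1−0.2) × 0.2 = 0.02178
Highest score → positive.

positive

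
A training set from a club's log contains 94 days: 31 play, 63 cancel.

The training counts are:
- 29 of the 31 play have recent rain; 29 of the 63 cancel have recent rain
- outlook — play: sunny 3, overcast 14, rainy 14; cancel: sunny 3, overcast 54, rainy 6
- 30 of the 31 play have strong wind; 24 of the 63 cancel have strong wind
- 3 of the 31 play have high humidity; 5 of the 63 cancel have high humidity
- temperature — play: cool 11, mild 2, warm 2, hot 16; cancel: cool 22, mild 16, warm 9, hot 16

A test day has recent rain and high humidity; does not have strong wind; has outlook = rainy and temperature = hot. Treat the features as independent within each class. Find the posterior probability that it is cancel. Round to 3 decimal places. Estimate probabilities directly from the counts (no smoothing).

play: (31/94) × (29/31) × (14/31) × (1/31) × (3/31) × (16/31) ≈ 0.000224488
cancel: (63/94) × (29/63) × (6/63) × (39/63) × (5/63) × (16/63) ≈ 0.000366618
P(cancel | x) = 0.000366618 / 0.000591106 ≈ 0.620

0.620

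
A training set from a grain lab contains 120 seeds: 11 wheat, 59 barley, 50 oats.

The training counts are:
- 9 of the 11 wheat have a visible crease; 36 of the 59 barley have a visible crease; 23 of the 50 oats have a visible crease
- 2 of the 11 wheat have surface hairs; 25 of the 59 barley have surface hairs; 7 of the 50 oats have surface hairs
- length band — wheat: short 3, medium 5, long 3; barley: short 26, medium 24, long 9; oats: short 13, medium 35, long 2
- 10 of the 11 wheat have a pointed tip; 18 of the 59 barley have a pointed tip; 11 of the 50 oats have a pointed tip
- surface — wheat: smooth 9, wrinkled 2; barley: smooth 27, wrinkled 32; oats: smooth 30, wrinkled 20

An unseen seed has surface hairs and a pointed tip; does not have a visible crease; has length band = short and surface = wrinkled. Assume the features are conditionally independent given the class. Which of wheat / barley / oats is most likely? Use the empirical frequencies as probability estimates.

wheat: (11/120) × (2/11) × (2/11) × (3/11) × (10/11) × (2/11) ≈ 0.000136603
barley: (59/120) × (23/59) × (25/59) × (26/59) × (18/59) × (32/59) ≈ 0.00592208
oats: (50/120) × (27/50) × (7/50) × (13/50) × (11/50) × (20/50) = 0.00072072
Highest score → barley.

barley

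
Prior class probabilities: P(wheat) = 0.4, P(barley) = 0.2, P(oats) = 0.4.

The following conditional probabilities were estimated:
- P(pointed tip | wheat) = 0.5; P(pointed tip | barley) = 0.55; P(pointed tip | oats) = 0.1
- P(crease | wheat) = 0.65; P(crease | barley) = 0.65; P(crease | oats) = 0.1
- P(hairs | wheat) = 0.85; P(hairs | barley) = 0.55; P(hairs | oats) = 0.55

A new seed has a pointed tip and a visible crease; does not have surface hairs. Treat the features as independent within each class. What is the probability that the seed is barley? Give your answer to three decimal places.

wheat: 0.4 × 0.5 × 0.65 × (1−0.85) = 0.0195
barley: 0.2 × 0.55 × 0.65 × (1−0.55) = 0.032175
oats: 0.4 × 0.1 × 0.1 × (1−0.55) = 0.0018
P(barley | x) = 0.032175 / 0.053475 ≈ 0.602

0.602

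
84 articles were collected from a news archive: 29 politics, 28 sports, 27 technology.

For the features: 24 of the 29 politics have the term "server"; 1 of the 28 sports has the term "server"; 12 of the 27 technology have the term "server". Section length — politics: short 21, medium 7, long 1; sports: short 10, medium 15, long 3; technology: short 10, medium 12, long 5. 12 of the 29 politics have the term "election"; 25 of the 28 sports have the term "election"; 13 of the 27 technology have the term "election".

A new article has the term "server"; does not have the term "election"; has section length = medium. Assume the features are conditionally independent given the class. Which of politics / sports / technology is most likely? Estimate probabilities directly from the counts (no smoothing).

politics

politics: (29/84) × (24/29) × (7/29) × (17/29) ≈ 0.0404281
sports: (28/84) × (1/28) × (15/28) × (3/28) ≈ 0.000683309
technology: (27/84) × (12/27) × (12/27) × (14/27) ≈ 0.0329218
Highest score → politics.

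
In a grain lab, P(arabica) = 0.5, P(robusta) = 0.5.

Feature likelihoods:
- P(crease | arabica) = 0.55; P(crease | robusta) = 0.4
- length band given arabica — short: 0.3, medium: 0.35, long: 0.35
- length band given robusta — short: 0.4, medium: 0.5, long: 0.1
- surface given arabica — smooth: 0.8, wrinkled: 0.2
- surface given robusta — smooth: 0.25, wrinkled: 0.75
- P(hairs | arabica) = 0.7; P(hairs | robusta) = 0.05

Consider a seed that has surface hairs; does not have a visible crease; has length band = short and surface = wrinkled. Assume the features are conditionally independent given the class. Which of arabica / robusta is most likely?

arabica: 0.5 × (1−0.55) × 0.3 × 0.2 × 0.7 = 0.00945
robusta: 0.5 × (1−0.4) × 0.4 × 0.75 × 0.05 = 0.0045
Highest score → arabica.

arabica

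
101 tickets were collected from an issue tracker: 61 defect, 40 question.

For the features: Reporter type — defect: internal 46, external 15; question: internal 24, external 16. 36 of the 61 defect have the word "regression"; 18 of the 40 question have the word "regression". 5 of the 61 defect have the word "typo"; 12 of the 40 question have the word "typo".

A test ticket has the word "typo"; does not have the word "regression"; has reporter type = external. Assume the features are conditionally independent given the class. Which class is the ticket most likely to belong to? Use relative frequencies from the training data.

question

defect: (61/101) × (15/61) × (25/61) × (5/61) ≈ 0.00498908
question: (40/101) × (16/40) × (22/40) × (12/40) ≈ 0.0261386
Highest score → question.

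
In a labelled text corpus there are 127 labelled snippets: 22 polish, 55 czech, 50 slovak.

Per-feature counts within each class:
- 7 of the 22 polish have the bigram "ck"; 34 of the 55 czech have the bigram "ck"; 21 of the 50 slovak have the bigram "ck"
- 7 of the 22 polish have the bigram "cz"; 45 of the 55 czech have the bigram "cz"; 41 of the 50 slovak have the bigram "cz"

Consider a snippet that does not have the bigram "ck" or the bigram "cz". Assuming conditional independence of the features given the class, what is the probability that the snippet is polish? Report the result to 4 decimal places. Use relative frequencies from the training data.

0.5309

polish: (22/127) × (15/22) × (15/22) ≈ 0.0805297
czech: (55/127) × (21/55) × (10/55) ≈ 0.0300644
slovak: (50/127) × (29/50) × (9/50) ≈ 0.0411024
P(polish | x) = 0.0805297 / 0.1516965 ≈ 0.5309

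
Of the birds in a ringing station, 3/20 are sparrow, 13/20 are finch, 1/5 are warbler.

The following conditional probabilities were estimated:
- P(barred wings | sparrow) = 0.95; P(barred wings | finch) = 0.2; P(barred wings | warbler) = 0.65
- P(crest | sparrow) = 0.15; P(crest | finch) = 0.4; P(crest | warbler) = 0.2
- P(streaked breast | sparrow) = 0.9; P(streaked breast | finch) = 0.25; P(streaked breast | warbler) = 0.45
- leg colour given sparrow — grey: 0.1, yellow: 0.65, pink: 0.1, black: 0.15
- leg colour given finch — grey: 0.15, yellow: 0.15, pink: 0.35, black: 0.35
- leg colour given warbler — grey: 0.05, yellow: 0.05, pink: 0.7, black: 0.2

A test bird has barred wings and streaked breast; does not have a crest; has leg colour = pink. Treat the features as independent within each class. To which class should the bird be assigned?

warbler

sparrow: 0.15 × 0.95 × (1−0.15) × 0.9 × 0.1 = 0.01090125
finch: 0.65 × 0.2 × (1−0.4) × 0.25 × 0.35 = 0.006825
warbler: 0.2 × 0.65 × (1−0.2) × 0.45 × 0.7 = 0.03276
Highest score → warbler.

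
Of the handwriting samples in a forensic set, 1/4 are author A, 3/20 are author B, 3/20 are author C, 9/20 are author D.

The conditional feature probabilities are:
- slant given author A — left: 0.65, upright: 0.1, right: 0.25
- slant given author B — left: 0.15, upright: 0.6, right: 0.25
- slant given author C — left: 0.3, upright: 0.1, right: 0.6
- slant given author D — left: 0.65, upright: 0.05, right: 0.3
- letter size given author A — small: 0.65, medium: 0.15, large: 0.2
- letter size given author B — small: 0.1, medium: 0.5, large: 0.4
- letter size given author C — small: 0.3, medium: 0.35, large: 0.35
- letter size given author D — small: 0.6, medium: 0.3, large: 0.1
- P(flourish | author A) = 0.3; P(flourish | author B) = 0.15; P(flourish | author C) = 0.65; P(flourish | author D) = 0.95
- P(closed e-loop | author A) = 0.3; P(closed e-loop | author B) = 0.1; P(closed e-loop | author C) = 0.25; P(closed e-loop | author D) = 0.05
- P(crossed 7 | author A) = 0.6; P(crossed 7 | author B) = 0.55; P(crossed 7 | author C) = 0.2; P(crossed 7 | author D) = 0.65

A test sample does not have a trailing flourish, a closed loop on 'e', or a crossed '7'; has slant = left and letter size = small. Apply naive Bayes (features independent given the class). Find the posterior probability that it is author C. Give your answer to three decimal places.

0.104

author A: 0.25 × 0.65 × 0.65 × (1−0.3) × (1−0.3) × (1−0.6) = 0.0207025
author B: 0.15 × 0.15 × 0.1 × (1−0.15) × (1−0.1) × (1−0.55) = 0.0007745625
author C: 0.15 × 0.3 × 0.3 × (1−0.65) × (1−0.25) × (1−0.2) = 0.002835
author D: 0.45 × 0.65 × 0.6 × (1−0.95) × (1−0.05) × (1−0.65) = 0.0029176875
P(author C | x) = 0.002835 / 0.02722975 ≈ 0.104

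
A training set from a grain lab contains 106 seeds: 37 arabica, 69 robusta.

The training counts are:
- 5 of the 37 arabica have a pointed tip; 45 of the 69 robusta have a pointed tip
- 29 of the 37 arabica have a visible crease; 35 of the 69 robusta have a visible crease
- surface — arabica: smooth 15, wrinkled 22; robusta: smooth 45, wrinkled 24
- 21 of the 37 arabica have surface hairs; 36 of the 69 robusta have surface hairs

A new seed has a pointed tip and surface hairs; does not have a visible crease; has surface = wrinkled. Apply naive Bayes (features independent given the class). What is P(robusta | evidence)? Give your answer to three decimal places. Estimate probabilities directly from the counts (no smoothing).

arabica: (37/106) × (5/37) × (8/37) × (22/37) × (21/37) ≈ 0.00344184
robusta: (69/106) × (45/69) × (34/69) × (24/69) × (36/69) ≈ 0.0379623
P(robusta | x) = 0.0379623 / 0.04140414 ≈ 0.917

0.917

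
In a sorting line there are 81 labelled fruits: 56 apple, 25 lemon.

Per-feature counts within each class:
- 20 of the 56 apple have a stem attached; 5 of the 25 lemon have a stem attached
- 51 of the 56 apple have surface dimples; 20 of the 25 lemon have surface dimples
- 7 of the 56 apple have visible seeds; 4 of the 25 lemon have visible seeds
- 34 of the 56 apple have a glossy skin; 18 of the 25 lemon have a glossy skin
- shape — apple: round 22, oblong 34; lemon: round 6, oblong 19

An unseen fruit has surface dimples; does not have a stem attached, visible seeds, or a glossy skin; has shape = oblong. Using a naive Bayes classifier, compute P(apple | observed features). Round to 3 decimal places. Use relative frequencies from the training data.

0.705

apple: (56/81) × (36/56) × (51/56) × (49/56) × (22/56) × (34/56) ≈ 0.084476
lemon: (25/81) × (20/25) × (20/25) × (21/25) × (7/25) × (19/25) ≈ 0.035309
P(apple | x) = 0.084476 / 0.119785 ≈ 0.705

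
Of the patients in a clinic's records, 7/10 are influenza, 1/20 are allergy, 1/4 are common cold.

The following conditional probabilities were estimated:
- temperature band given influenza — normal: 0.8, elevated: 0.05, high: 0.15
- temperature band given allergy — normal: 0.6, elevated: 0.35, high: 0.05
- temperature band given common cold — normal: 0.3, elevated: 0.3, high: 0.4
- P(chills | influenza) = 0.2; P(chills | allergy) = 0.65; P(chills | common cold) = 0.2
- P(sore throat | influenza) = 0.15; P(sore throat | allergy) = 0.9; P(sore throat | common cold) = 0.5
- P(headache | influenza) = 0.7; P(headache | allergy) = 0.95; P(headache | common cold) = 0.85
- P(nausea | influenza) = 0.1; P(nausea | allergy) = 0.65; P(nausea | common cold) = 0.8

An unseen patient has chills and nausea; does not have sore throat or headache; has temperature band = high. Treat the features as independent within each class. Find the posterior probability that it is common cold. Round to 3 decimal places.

0.689

influenza: 0.7 × 0.15 × 0.2 × (1−0.15) × (1−0.7) × 0.1 = 0.0005355
allergy: 0.05 × 0.05 × 0.65 × (1−0.9) × (1−0.95) × 0.65 = 0.00000528125
common cold: 0.25 × 0.4 × 0.2 × (1−0.5) × (1−0.85) × 0.8 = 0.0012
P(common cold | x) = 0.0012 / 0.00174078125 ≈ 0.689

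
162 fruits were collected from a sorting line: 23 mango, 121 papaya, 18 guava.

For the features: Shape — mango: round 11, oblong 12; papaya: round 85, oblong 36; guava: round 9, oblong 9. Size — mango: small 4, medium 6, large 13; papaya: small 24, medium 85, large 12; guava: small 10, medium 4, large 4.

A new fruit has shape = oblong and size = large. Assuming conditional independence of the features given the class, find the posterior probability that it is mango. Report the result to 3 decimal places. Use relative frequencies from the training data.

mango: (23/162) × (12/23) × (13/23) ≈ 0.041868
papaya: (121/162) × (36/121) × (12/121) ≈ 0.0220386
guava: (18/162) × (9/18) × (4/18) ≈ 0.0123457
P(mango | x) = 0.041868 / 0.0762523 ≈ 0.549

0.549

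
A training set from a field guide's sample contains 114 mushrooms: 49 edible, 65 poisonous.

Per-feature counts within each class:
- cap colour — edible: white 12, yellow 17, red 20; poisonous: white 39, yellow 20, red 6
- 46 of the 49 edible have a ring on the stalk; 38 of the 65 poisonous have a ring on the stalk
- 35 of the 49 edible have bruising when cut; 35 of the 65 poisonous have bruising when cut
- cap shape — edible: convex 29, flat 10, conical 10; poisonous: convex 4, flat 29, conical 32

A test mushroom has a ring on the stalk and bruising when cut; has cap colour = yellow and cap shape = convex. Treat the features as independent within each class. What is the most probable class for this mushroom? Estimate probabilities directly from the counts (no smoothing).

edible: (49/114) × (17/49) × (46/49) × (35/49) × (29/49) ≈ 0.0591806
poisonous: (65/114) × (20/65) × (38/65) × (35/65) × (4/65) ≈ 0.00339857
Highest score → edible.

edible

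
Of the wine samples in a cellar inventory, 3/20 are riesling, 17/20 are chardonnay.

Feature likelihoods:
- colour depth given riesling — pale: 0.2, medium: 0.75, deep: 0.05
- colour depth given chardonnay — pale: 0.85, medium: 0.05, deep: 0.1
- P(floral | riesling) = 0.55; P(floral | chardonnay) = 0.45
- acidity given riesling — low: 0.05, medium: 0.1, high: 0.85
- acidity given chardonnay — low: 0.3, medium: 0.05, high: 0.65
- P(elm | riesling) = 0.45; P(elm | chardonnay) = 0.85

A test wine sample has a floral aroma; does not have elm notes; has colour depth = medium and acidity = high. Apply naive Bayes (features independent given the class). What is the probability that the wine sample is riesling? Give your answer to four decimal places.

riesling: 0.15 × 0.75 × 0.55 × 0.85 × (1−0.45) = 0.0289265625
chardonnay: 0.85 × 0.05 × 0.45 × 0.65 × (1−0.85) = 0.0018646875
P(riesling | x) = 0.0289265625 / 0.03079125 ≈ 0.9394

0.9394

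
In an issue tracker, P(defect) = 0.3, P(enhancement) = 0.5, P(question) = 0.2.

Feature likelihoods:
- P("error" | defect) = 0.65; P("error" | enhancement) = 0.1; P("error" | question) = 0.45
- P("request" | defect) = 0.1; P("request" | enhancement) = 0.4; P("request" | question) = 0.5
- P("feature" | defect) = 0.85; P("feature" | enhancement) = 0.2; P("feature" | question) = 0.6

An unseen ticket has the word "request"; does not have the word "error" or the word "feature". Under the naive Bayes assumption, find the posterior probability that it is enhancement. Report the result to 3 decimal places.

0.859

defect: 0.3 × (1−0.65) × 0.1 × (1−0.85) = 0.001575
enhancement: 0.5 × (1−0.1) × 0.4 × (1−0.2) = 0.144
question: 0.2 × (1−0.45) × 0.5 × (1−0.6) = 0.022
P(enhancement | x) = 0.144 / 0.167575 ≈ 0.859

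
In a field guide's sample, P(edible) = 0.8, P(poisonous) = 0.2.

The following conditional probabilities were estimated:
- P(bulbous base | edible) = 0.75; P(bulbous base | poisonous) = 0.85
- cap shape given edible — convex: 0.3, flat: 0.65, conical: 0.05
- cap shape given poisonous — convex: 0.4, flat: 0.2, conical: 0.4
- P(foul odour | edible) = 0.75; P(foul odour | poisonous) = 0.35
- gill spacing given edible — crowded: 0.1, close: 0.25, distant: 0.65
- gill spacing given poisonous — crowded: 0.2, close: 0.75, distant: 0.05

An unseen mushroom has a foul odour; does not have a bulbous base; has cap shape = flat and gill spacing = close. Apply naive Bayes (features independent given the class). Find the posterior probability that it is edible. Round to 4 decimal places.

edible: 0.8 × (1−0.75) × 0.65 × 0.75 × 0.25 = 0.024375
poisonous: 0.2 × (1−0.85) × 0.2 × 0.35 × 0.75 = 0.001575
P(edible | x) = 0.024375 / 0.02595 ≈ 0.9393

0.9393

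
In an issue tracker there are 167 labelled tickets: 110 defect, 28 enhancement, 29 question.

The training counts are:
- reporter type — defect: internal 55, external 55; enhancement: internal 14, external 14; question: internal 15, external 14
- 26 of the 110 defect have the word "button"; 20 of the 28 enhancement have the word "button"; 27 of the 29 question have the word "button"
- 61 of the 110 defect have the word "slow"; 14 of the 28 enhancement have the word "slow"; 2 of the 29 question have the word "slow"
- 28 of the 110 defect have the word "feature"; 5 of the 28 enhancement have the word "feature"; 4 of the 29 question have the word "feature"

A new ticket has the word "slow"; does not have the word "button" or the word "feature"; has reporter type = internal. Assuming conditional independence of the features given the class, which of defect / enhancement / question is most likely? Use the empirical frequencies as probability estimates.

defect: (110/167) × (55/110) × (84/110) × (61/110) × (82/110) ≈ 0.103966
enhancement: (28/167) × (14/28) × (8/28) × (14/28) × (23/28) ≈ 0.00983747
question: (29/167) × (15/29) × (2/29) × (2/29) × (25/29) ≈ 0.000368282
Highest score → defect.

defect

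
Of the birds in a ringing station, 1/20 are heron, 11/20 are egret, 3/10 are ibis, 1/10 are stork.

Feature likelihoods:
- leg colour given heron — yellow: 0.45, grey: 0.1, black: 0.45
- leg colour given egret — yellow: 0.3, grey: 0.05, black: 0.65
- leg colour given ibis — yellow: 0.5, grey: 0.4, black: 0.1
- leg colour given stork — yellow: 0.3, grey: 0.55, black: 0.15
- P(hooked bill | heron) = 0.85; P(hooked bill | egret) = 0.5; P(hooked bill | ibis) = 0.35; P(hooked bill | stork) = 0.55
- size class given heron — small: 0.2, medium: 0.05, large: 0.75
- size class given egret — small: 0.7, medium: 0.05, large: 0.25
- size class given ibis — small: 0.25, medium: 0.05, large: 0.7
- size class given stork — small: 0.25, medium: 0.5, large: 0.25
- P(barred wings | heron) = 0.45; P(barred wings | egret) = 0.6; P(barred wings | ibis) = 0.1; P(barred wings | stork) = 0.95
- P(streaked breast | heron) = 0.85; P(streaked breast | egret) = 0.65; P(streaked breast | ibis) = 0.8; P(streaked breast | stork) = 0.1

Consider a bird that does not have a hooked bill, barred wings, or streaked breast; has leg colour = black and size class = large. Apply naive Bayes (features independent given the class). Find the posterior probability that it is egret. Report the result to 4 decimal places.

heron: 0.05 × 0.45 × (1−0.85) × 0.75 × (1−0.45) × (1−0.85) = 0.000208828125
egret: 0.55 × 0.65 × (1−0.5) × 0.25 × (1−0.6) × (1−0.65) = 0.00625625
ibis: 0.3 × 0.1 × (1−0.35) × 0.7 × (1−0.1) × (1−0.8) = 0.002457
stork: 0.1 × 0.15 × (1−0.55) × 0.25 × (1−0.95) × (1−0.1) = 0.0000759375
P(egret | x) = 0.00625625 / 0.008998015625 ≈ 0.6953

0.6953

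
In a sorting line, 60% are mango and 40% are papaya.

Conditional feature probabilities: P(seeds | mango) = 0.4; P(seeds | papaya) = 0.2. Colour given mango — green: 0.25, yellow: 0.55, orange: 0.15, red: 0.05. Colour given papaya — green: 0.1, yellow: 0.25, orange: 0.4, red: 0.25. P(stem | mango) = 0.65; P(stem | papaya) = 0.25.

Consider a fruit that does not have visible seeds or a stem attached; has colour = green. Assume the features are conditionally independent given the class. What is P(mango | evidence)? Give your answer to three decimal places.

mango: 0.6 × (1−0.4) × 0.25 × (1−0.65) = 0.0315
papaya: 0.4 × (1−0.2) × 0.1 × (1−0.25) = 0.024
P(mango | x) = 0.0315 / 0.0555 ≈ 0.568

0.568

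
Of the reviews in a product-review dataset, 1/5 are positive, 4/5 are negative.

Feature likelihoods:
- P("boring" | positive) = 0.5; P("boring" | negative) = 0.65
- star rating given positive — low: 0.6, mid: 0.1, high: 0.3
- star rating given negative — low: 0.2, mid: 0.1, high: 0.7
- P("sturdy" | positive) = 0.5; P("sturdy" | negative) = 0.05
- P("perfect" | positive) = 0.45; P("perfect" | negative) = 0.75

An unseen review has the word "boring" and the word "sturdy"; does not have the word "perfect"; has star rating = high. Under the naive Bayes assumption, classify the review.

positive

positive: 0.2 × 0.5 × 0.3 × 0.5 × (1−0.45) = 0.00825
negative: 0.8 × 0.65 × 0.7 × 0.05 × (1−0.75) = 0.00455
Highest score → positive.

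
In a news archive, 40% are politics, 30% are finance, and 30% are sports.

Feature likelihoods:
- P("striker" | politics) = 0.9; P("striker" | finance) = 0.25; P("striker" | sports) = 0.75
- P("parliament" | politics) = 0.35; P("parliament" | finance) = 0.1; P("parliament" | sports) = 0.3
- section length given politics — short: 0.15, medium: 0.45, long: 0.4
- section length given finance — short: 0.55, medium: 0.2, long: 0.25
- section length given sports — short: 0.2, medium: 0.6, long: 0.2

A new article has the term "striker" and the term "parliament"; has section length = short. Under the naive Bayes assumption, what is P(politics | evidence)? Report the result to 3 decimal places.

politics: 0.4 × 0.9 × 0.35 × 0.15 = 0.0189
finance: 0.3 × 0.25 × 0.1 × 0.55 = 0.004125
sports: 0.3 × 0.75 × 0.3 × 0.2 = 0.0135
P(politics | x) = 0.0189 / 0.036525 ≈ 0.517

0.517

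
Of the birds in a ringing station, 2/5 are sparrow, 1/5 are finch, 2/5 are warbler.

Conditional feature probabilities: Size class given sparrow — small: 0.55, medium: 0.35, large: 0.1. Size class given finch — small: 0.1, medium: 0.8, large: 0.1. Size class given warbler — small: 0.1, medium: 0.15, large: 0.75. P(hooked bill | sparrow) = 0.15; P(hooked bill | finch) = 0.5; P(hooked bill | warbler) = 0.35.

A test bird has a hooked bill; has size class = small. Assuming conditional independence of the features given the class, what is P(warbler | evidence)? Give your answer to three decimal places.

sparrow: 0.4 × 0.55 × 0.15 = 0.033
finch: 0.2 × 0.1 × 0.5 = 0.01
warbler: 0.4 × 0.1 × 0.35 = 0.014
P(warbler | x) = 0.014 / 0.057 ≈ 0.246

0.246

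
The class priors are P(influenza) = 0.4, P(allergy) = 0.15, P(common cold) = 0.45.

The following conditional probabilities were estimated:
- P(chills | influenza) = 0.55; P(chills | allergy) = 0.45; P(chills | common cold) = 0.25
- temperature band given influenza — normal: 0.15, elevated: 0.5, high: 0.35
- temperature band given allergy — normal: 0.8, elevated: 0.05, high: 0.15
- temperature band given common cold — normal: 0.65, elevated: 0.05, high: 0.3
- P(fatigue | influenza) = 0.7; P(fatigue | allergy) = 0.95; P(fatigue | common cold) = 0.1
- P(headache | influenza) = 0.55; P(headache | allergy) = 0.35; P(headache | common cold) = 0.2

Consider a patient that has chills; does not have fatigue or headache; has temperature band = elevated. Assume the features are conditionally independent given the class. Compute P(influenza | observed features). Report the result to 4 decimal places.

0.7812

influenza: 0.4 × 0.55 × 0.5 × (1−0.7) × (1−0.55) = 0.01485
allergy: 0.15 × 0.45 × 0.05 × (1−0.95) × (1−0.35) = 0.0001096875
common cold: 0.45 × 0.25 × 0.05 × (1−0.1) × (1−0.2) = 0.00405
P(influenza | x) = 0.01485 / 0.0190096875 ≈ 0.7812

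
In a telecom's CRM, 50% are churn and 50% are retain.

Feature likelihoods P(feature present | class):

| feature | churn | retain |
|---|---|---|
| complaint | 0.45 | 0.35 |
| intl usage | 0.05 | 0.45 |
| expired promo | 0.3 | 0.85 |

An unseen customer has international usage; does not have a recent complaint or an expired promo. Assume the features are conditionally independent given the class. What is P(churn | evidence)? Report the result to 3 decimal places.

0.305

churn: 0.5 × (1−0.45) × 0.05 × (1−0.3) = 0.009625
retain: 0.5 × (1−0.35) × 0.45 × (1−0.85) = 0.0219375
P(churn | x) = 0.009625 / 0.0315625 ≈ 0.305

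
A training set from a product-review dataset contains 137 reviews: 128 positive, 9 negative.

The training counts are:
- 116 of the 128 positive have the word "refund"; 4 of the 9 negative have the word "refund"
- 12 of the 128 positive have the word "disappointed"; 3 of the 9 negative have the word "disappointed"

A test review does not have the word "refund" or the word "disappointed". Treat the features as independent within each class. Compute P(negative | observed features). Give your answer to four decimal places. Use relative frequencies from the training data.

positive: (128/137) × (12/128) × (116/128) ≈ 0.0793796
negative: (9/137) × (5/9) × (6/9) ≈ 0.0243309
P(negative | x) = 0.0243309 / 0.1037105 ≈ 0.2346

0.2346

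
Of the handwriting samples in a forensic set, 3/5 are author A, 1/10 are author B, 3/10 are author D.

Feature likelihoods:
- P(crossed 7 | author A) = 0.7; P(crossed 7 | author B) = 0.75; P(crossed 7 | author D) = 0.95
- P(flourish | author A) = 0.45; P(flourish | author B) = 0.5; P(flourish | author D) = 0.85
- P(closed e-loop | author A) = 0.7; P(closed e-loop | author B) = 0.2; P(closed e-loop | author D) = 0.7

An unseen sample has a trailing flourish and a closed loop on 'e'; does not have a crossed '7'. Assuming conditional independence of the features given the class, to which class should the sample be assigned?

author A

author A: 0.6 × (1−0.7) × 0.45 × 0.7 = 0.0567
author B: 0.1 × (1−0.75) × 0.5 × 0.2 = 0.0025
author D: 0.3 × (1−0.95) × 0.85 × 0.7 = 0.008925
Highest score → author A.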